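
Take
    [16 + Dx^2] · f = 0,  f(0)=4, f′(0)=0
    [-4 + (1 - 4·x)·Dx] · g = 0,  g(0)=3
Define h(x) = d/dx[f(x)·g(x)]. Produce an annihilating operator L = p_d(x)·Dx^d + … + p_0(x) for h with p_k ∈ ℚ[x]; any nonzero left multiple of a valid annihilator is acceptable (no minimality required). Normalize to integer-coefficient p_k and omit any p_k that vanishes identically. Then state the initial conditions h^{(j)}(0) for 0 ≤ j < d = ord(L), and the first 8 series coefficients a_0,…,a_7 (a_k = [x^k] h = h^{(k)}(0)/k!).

f: a_k = 4, 0, -32, 0, 128/3, 0, -1024/45, 0, …
g: a_k = 3, 12, 48, 192, 768, 3072, 12288, 49152, …
Product ⇒ symmetric product L₀, ord ≤ 2.
Differentiate: ansatz ord ≤ ord L₀ ⇒ L.
L = (-16 - 128·x + 256·x^2) + (-8 + 32·x)·Dx + (1 - 8·x + 16·x^2)·Dx^2  (order 2).
h: a_k = 48, 192, 1152, 6656, 33280, 796672/5, 11153408/15, 71385088/21, …
ICs: h(0) = 48, h′(0) = 192.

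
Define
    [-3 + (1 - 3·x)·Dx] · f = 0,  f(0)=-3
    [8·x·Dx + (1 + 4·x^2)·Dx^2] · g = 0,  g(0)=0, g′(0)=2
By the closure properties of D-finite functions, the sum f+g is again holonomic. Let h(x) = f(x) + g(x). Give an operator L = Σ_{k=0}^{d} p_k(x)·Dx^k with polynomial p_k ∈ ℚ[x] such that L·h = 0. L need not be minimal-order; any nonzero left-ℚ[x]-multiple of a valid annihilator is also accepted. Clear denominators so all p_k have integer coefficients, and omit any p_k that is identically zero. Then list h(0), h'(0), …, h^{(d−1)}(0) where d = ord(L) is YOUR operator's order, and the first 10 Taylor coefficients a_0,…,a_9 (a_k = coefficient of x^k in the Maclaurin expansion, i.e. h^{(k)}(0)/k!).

L = (-24 + 288·x + 288·x^2)·Dx + (31 - 24·x + 204·x^2 + 288·x^3)·Dx^2 + (-3 + 5·x + 20·x^3 + 48·x^4)·Dx^3  (order 3).
h: a_k = -3, -7, -27, -251/3, -243, -3613/5, -2187, -46055/7, -19683, -530929/9, …
ICs: h(0) = -3, h′(0) = -7, h′′(0) = -54.

f: a_k = -3, -9, -27, -81, -243, -729, -2187, -6561, -19683, -59049, …
g: a_k = 0, 2, 0, -8/3, 0, 32/5, 0, -128/7, 0, 512/9, …
Sum ⇒ L₀ = lclm(L_f,L_g) in ℚ(x)⟨Dx⟩.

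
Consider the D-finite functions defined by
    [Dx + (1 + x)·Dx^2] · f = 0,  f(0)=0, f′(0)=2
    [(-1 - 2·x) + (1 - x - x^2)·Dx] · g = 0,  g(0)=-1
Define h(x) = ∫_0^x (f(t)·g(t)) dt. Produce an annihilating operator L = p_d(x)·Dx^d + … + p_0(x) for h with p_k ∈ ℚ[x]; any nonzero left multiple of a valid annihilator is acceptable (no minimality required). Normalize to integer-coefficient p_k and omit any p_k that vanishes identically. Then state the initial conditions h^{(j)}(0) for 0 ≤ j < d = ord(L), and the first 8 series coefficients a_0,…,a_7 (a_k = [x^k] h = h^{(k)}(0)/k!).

L = (3 + 4·x)·Dx + (1 + 7·x + 5·x^2)·Dx^2 + (-1 + 2·x^2 + x^3)·Dx^3  (order 3).
h: a_k = 0, 0, -1, -1/3, -11/12, -5/6, -247/180, -181/105, …
ICs: h(0) = 0, h′(0) = 0, h′′(0) = -2.

f: a_k = 0, 2, -1, 2/3, -1/2, 2/5, -1/3, 2/7, …
g: a_k = -1, -1, -2, -3, -5, -8, -13, -21, …
f·g: L₀ = L_f ⊗_s L_g, ord ≤ 2·1.
Integrate: L := L₀·Dx.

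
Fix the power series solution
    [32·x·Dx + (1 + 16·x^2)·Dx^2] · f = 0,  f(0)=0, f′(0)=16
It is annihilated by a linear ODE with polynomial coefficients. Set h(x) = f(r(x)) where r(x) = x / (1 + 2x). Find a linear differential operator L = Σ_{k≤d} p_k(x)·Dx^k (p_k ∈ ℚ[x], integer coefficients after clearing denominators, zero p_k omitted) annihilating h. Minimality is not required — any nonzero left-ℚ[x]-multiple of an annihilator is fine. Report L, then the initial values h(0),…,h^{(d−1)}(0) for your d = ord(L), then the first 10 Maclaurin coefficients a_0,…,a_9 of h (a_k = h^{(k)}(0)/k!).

f: a_k = 0, 16, 0, -256/3, 0, 4096/5, 0, -65536/7, 0, 1048576/9, …
Change of var in L_f (x↦r) gives L₀.
L = (4 + 40·x)·Dx + (1 + 4·x + 20·x^2)·Dx^2  (order 2).
h: a_k = 0, 16, -32, -64/3, 384, -4864/5, -5632/3, 142336/7, -43008, -1470464/9, …
ICs: h(0) = 0, h′(0) = 16.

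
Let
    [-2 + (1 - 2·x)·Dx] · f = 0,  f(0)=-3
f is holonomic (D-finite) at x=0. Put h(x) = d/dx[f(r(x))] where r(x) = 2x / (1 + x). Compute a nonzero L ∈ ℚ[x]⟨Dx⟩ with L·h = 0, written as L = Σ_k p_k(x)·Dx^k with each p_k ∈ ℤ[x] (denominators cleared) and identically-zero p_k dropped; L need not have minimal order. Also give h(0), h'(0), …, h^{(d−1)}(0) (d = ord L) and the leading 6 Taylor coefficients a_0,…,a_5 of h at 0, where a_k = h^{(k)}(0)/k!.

f: a_k = -3, -6, -12, -24, -48, -96, …
L₀ from L_f via x↦r, Dx↦r'^{-1}Dx.
h=h₀': d/dx-closure on L₀ ⇒ L.
L = 6 + (-1 + 3·x)·Dx  (order 1).
h: a_k = -12, -72, -324, -1296, -4860, -17496, …
ICs: h(0) = -12.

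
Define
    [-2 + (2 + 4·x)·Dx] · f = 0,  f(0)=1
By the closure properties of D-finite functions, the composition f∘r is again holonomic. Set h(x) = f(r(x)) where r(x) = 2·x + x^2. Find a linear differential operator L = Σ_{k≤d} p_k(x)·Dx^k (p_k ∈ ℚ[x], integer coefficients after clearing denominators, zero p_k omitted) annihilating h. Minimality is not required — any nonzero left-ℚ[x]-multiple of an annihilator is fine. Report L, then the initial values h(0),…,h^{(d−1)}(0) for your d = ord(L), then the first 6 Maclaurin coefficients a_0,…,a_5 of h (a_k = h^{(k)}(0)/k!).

L = (-2 - 2·x) + (1 + 4·x + 2·x^2)·Dx  (order 1).
h: a_k = 1, 2, -1, 2, -9/2, 11, …
ICs: h(0) = 1.

f: a_k = 1, 1, -1/2, 1/2, -5/8, 7/8, …
f∘r: x↦r, Dx↦Dx/r' in L_f ⇒ L₀.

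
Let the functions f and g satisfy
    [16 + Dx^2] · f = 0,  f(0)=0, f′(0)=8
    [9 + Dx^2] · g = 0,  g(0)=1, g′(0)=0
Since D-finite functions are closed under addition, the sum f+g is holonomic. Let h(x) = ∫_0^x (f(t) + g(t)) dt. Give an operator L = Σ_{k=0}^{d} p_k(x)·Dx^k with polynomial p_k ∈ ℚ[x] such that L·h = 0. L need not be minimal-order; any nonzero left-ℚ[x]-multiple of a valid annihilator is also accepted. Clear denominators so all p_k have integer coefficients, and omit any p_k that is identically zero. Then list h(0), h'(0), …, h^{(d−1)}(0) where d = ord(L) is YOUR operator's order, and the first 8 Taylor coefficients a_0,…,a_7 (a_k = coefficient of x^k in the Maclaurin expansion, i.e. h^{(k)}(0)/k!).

f: a_k = 0, 8, 0, -64/3, 0, 256/15, 0, -2048/315, …
g: a_k = 1, 0, -9/2, 0, 27/8, 0, -81/80, 0, …
Sum ⇒ L₀ = lclm(L_f,L_g) in ℚ(x)⟨Dx⟩.
h=∫h₀ ⇒ L = L₀·Dx.
L = 144·Dx + 25·Dx^3 + Dx^5  (order 5).
h: a_k = 0, 1, 4, -3/2, -16/3, 27/40, 128/45, -81/560, …
ICs: h(0) = 0, h′(0) = 1, h′′(0) = 8, h′′′(0) = -9, h′′′′(0) = -128.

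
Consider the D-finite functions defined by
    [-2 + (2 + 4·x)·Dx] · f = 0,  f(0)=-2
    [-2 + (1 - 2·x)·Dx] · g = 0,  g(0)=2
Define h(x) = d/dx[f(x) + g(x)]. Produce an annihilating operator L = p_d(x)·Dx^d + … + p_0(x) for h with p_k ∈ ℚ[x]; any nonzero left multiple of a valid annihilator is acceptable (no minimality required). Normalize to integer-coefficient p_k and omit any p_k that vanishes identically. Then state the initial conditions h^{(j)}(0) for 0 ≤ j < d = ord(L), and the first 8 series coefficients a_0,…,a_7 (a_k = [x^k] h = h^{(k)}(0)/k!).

f: a_k = -2, -2, 1, -1, 5/4, -7/4, 21/8, -33/8, …
g: a_k = 2, 4, 8, 16, 32, 64, 128, 256, …
Sum ⇒ L₀ = lclm(L_f,L_g) in ℚ(x)⟨Dx⟩.
h=h₀': d/dx-closure on L₀ ⇒ L.
L = (-36 - 24·x) + (-21 - 108·x - 84·x^2)·Dx + (5 + 6·x - 20·x^2 - 24·x^3)·Dx^2  (order 2).
h: a_k = 2, 18, 45, 133, 1245/4, 3135/4, 14105/8, 33197/8, …
ICs: h(0) = 2, h′(0) = 18.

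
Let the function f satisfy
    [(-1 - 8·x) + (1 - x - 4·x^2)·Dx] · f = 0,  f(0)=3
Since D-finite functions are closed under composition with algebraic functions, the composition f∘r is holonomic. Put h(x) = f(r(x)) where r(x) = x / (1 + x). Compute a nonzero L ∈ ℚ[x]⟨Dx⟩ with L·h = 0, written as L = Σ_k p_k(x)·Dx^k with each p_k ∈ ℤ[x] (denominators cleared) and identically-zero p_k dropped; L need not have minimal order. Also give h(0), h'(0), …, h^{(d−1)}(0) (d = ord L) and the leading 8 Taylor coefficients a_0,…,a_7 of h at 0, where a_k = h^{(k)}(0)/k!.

L = (1 + 9·x) + (-1 - 2·x + 3·x^2 + 4·x^3)·Dx  (order 1).
h: a_k = 3, 3, 12, 0, 48, -48, 240, -432, …
ICs: h(0) = 3.

f: a_k = 3, 3, 15, 27, 87, 195, 543, 1323, …
f∘r: x↦r, Dx↦Dx/r' in L_f ⇒ L₀.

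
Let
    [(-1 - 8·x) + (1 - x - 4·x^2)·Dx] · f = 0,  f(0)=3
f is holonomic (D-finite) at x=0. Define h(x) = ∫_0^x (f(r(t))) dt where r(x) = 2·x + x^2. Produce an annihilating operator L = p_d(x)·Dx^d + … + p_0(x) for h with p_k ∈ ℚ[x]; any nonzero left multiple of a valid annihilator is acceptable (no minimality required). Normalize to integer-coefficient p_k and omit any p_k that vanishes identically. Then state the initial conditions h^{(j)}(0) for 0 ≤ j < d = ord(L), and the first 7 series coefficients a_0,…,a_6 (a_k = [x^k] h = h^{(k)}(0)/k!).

L = (2 + 34·x + 48·x^2 + 16·x^3)·Dx + (-1 + 2·x + 17·x^2 + 16·x^3 + 4·x^4)·Dx^2  (order 2).
h: a_k = 0, 3, 3, 21, 69, 1731/5, 1531, …
ICs: h(0) = 0, h′(0) = 3.

f: a_k = 3, 3, 15, 27, 87, 195, 543, …
Change of var in L_f (x↦r) gives L₀.
Integrate: L := L₀·Dx.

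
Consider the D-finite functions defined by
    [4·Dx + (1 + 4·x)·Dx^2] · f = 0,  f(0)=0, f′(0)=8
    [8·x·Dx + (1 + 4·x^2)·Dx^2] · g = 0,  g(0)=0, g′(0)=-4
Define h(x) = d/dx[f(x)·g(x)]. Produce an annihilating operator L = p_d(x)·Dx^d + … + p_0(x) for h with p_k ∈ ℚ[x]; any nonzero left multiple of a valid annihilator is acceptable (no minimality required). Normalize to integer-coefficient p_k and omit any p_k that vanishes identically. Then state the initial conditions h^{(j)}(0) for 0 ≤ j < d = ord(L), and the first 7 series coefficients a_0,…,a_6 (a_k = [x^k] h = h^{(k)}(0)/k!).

L = (96 + 640·x + 1408·x^2 + 7680·x^3 + 15360·x^4 + 26624·x^5 + 8192·x^7) + (24 + 320·x + 2656·x^2 + 9728·x^3 + 28160·x^4 + 47616·x^5 + 71680·x^6 + 6144·x^7 + 28672·x^8)·Dx + (12 + 104·x + 672·x^2 + 2976·x^3 + 8256·x^4 + 18048·x^5 + 24576·x^6 + 35328·x^7 + 6144·x^8 + 16384·x^9)·Dx^2 + (1 + 12·x + 68·x^2 + 256·x^3 + 696·x^4 + 1536·x^5 + 2688·x^6 + 3072·x^7 + 4224·x^8 + 1024·x^9 + 2048·x^10)·Dx^3  (order 3).
h: a_k = 0, -64, 192, -512, 6400/3, -136192/15, 523264/15, …
ICs: h(0) = 0, h′(0) = -64, h′′(0) = 384.

f: a_k = 0, 8, -16, 128/3, -128, 2048/5, -4096/3, …
g: a_k = 0, -4, 0, 16/3, 0, -64/5, 0, …
Product ⇒ symmetric product L₀, ord ≤ 4.
Derive L from L₀ (diff closure).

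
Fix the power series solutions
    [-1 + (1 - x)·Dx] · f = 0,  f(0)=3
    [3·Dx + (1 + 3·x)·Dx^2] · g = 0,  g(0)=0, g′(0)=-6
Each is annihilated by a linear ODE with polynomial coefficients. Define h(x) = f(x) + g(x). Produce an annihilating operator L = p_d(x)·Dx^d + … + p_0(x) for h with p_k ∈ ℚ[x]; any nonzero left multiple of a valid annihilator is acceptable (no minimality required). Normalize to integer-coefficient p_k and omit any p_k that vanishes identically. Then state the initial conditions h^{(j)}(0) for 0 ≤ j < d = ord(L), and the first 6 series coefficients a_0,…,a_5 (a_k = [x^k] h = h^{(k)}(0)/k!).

f: a_k = 3, 3, 3, 3, 3, 3, …
g: a_k = 0, -6, 9, -18, 81/2, -486/5, …
f+g: L₀ = lclm(L_f,L_g), ord ≤ 1+2.
L = (54 + 18·x)·Dx + (-12 + 72·x + 36·x^2)·Dx^2 + (-5 - 13·x + 9·x^2 + 9·x^3)·Dx^3  (order 3).
h: a_k = 3, -3, 12, -15, 87/2, -471/5, …
ICs: h(0) = 3, h′(0) = -3, h′′(0) = 24.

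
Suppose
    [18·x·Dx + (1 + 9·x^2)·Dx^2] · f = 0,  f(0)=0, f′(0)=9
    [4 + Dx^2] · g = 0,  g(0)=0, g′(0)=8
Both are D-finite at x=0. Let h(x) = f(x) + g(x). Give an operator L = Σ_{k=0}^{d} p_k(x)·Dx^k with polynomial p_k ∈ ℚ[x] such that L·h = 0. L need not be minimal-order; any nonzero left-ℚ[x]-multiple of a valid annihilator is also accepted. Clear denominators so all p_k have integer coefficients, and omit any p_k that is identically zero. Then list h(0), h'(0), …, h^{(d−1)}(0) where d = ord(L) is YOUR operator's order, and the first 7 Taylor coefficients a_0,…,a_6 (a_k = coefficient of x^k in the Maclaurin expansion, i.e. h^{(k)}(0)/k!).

f: a_k = 0, 9, 0, -27, 0, 729/5, 0, …
g: a_k = 0, 8, 0, -16/3, 0, 16/15, 0, …
h₀=f+g: left-lcm gives L₀, ord ≤ 4.
L = (-3744·x + 37584·x^3 + 11664·x^5)·Dx + (-28 + 864·x^2 + 10692·x^4 + 5832·x^6)·Dx^2 + (-936·x + 9396·x^3 + 2916·x^5)·Dx^3 + (-7 + 216·x^2 + 2673·x^4 + 1458·x^6)·Dx^4  (order 4).
h: a_k = 0, 17, 0, -97/3, 0, 2203/15, 0, …
ICs: h(0) = 0, h′(0) = 17, h′′(0) = 0, h′′′(0) = -194.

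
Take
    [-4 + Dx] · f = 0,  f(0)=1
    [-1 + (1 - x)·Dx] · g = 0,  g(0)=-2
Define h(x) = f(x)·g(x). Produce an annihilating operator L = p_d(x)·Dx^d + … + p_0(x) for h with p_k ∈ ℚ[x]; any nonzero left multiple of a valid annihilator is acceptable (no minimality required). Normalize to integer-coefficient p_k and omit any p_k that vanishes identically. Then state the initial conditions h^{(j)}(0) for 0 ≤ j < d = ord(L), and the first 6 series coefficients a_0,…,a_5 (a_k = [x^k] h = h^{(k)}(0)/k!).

f: a_k = 1, 4, 8, 32/3, 32/3, 128/15, …
g: a_k = -2, -2, -2, -2, -2, -2, …
f·g: L₀ = L_f ⊗_s L_g, ord ≤ 1·1.
L = (5 - 4·x) + (-1 + x)·Dx  (order 1).
h: a_k = -2, -10, -26, -142/3, -206/3, -1286/15, …
ICs: h(0) = -2.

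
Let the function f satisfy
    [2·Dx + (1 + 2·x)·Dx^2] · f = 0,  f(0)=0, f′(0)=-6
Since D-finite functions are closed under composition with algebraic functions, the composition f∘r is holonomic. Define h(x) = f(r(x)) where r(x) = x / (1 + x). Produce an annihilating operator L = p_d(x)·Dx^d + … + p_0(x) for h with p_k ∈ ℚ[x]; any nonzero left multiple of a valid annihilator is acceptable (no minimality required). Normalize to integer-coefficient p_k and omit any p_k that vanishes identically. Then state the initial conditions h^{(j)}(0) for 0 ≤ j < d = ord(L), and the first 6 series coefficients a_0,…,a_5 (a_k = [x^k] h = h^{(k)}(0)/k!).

f: a_k = 0, -6, 6, -8, 12, -96/5, …
Substitute x→r, Dx→(1/r')Dx; clear ⇒ L₀.
L = (4 + 6·x)·Dx + (1 + 4·x + 3·x^2)·Dx^2  (order 2).
h: a_k = 0, -6, 12, -26, 60, -726/5, …
ICs: h(0) = 0, h′(0) = -6.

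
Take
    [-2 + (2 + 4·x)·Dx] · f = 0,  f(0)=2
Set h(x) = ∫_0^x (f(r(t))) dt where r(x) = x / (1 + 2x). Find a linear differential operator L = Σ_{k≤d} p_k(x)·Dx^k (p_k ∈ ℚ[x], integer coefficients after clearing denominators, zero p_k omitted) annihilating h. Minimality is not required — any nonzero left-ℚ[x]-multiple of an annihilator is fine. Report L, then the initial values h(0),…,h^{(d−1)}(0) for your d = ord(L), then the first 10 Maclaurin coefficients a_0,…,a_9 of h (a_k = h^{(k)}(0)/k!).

L = -Dx + (1 + 6·x + 8·x^2)·Dx^2  (order 2).
h: a_k = 0, 2, 1, -5/3, 13/4, -141/20, 133/8, -2353/56, 7205/64, -182461/576, …
ICs: h(0) = 0, h′(0) = 2.

f: a_k = 2, 2, -1, 1, -5/4, 7/4, -21/8, 33/8, -429/64, 715/64, …
Change of var in L_f (x↦r) gives L₀.
h=∫h₀ ⇒ L = L₀·Dx.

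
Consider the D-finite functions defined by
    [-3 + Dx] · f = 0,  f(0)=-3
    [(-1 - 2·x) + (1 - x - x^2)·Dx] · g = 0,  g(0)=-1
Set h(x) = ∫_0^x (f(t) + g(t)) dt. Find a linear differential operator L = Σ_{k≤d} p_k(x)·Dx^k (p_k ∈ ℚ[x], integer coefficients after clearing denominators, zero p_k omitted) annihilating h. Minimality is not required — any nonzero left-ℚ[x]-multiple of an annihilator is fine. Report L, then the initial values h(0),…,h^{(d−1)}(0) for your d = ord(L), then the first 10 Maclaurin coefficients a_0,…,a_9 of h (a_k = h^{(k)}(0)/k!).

L = (3 + 9·x + 45·x^2 + 18·x^3)·Dx + (5 - 24·x - 15·x^2 + 18·x^3 + 9·x^4)·Dx^2 + (-2 + 7·x - 8·x^3 - 3·x^4)·Dx^3  (order 3).
h: a_k = 0, -4, -5, -31/6, -33/8, -121/40, -563/240, -1283/560, -12489/4480, -154507/40320, …
ICs: h(0) = 0, h′(0) = -4, h′′(0) = -10.

f: a_k = -3, -9, -27/2, -27/2, -81/8, -243/40, -243/80, -729/560, -2187/4480, -729/4480, …
g: a_k = -1, -1, -2, -3, -5, -8, -13, -21, -34, -55, …
L₀ := lclm(L_f,L_g); ord L₀ ≤ 1+1.
Integrate: L := L₀·Dx.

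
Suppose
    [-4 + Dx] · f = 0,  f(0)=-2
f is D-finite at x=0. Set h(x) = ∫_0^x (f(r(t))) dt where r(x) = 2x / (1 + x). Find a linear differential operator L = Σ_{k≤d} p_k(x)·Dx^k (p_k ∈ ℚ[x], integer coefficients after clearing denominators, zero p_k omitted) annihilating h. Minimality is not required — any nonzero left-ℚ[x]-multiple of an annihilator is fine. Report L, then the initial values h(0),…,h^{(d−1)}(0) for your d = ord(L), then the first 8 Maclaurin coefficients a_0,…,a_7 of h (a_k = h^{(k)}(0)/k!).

f: a_k = -2, -8, -16, -64/3, -64/3, -256/15, -512/45, -2048/315, …
f∘r: x↦r, Dx↦Dx/r' in L_f ⇒ L₀.
h=∫h₀ ⇒ L = L₀·Dx.
L = -8·Dx + (1 + 2·x + x^2)·Dx^2  (order 2).
h: a_k = 0, -2, -8, -16, -44/3, -16/15, 88/15, -368/315, …
ICs: h(0) = 0, h′(0) = -2.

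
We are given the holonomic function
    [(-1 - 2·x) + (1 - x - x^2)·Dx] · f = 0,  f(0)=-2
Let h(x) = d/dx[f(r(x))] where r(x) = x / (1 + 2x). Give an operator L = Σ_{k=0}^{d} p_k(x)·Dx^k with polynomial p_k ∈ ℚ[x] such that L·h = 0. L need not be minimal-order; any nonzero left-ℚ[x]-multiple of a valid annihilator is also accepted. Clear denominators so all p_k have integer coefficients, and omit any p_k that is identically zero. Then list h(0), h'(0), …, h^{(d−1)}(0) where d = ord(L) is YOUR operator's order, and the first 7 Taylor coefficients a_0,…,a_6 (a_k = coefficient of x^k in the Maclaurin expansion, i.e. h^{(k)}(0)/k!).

f: a_k = -2, -2, -4, -6, -10, -16, -26, …
h₀=f(r): pull back L_f along r ⇒ L₀.
h=h₀': d/dx-closure on L₀ ⇒ L.
L = (-6·x - 18·x^2 - 16·x^3) + (-1 - 9·x - 27·x^2 - 30·x^3 - 8·x^4)·Dx  (order 1).
h: a_k = -2, 0, 6, -24, 80, -252, 770, …
ICs: h(0) = -2.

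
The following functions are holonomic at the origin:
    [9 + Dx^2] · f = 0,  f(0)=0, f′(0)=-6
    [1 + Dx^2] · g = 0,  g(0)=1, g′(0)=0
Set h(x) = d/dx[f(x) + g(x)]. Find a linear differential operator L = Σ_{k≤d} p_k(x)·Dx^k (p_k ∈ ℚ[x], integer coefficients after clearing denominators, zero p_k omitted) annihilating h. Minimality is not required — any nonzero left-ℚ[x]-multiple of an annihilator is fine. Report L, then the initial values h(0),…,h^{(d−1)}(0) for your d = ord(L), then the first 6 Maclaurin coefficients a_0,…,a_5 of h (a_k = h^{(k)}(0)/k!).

f: a_k = 0, -6, 0, 9, 0, -81/20, …
g: a_k = 1, 0, -1/2, 0, 1/24, 0, …
h₀=f+g: left-lcm gives L₀, ord ≤ 4.
Differentiate: ansatz ord ≤ ord L₀ ⇒ L.
L = 9 + 10·Dx^2 + Dx^4  (order 4).
h: a_k = -6, -1, 27, 1/6, -81/4, -1/120, …
ICs: h(0) = -6, h′(0) = -1, h′′(0) = 54, h′′′(0) = 1.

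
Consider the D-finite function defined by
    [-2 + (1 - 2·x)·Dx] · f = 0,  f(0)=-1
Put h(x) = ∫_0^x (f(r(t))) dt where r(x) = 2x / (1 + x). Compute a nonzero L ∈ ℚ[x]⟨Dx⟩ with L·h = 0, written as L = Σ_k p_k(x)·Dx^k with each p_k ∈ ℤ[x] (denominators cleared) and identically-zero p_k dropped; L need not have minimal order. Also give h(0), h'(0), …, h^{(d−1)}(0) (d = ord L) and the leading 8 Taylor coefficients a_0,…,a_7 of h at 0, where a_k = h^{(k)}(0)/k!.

f: a_k = -1, -2, -4, -8, -16, -32, -64, -128, …
Substitute x→r, Dx→(1/r')Dx; clear ⇒ L₀.
Integrate: L := L₀·Dx.
L = 4·Dx + (-1 + 2·x + 3·x^2)·Dx^2  (order 2).
h: a_k = 0, -1, -2, -4, -9, -108/5, -54, -972/7, …
ICs: h(0) = 0, h′(0) = -1.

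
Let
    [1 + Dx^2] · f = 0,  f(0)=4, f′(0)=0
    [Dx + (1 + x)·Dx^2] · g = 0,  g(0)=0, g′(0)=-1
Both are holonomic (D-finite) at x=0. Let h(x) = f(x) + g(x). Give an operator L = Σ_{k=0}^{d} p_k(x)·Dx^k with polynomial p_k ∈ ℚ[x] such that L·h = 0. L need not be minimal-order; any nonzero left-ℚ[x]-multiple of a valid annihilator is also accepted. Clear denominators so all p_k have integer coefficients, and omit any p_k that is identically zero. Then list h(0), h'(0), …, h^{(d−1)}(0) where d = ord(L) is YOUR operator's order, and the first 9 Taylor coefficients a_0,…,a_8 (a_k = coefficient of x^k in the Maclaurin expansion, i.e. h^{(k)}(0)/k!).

f: a_k = 4, 0, -2, 0, 1/6, 0, -1/180, 0, 1/10080, …
g: a_k = 0, -1, 1/2, -1/3, 1/4, -1/5, 1/6, -1/7, 1/8, …
L₀ := lclm(L_f,L_g); ord L₀ ≤ 2+2.
L = (7 + 2·x + x^2)·Dx + (3 + 5·x + 3·x^2 + x^3)·Dx^2 + (7 + 2·x + x^2)·Dx^3 + (3 + 5·x + 3·x^2 + x^3)·Dx^4  (order 4).
h: a_k = 4, -1, -3/2, -1/3, 5/12, -1/5, 29/180, -1/7, 1261/10080, …
ICs: h(0) = 4, h′(0) = -1, h′′(0) = -3, h′′′(0) = -2.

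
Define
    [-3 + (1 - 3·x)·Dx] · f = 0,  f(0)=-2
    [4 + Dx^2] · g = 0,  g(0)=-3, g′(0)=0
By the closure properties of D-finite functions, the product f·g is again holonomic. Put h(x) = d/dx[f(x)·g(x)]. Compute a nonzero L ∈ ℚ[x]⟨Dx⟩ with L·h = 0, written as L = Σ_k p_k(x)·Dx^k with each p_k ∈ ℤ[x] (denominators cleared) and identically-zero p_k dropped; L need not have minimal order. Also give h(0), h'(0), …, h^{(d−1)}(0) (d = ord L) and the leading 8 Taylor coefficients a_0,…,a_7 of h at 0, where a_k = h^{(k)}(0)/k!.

L = (-14 - 24·x + 36·x^2) + (-6 + 18·x)·Dx + (1 - 6·x + 9·x^2)·Dx^2  (order 2).
h: a_k = 18, 84, 378, 1528, 5730, 103124/5, 360934/5, 5197456/21, …
ICs: h(0) = 18, h′(0) = 84.

f: a_k = -2, -6, -18, -54, -162, -486, -1458, -4374, …
g: a_k = -3, 0, 6, 0, -2, 0, 4/15, 0, …
f·g: L₀ = L_f ⊗_s L_g, ord ≤ 1·2.
h=h₀': d/dx-closure on L₀ ⇒ L.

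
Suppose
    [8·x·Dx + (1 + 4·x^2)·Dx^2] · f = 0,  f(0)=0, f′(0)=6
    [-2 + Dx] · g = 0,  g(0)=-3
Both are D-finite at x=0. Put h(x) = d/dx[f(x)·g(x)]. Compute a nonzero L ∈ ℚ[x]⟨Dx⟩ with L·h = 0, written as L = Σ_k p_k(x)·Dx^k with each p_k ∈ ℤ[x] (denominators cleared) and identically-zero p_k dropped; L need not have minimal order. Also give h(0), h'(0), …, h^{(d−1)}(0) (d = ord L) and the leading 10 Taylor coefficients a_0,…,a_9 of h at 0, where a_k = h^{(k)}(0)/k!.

f: a_k = 0, 6, 0, -8, 0, 96/5, 0, -384/7, 0, 512/3, …
g: a_k = -3, -6, -6, -4, -2, -4/5, -4/15, -8/105, -2/105, -4/945, …
Product ⇒ symmetric product L₀, ord ≤ 2.
Derive L from L₀ (diff closure).
L = (4 + 40·x - 48·x^2 + 32·x^3) + (-24·x + 32·x^2 - 32·x^3)·Dx + (-1 + 2·x - 4·x^2 + 8·x^3)·Dx^2  (order 2).
h: a_k = -18, -72, -36, 96, -108, -528, 2232/5, 14464/7, -13812/7, -2580944/315, …
ICs: h(0) = -18, h′(0) = -72.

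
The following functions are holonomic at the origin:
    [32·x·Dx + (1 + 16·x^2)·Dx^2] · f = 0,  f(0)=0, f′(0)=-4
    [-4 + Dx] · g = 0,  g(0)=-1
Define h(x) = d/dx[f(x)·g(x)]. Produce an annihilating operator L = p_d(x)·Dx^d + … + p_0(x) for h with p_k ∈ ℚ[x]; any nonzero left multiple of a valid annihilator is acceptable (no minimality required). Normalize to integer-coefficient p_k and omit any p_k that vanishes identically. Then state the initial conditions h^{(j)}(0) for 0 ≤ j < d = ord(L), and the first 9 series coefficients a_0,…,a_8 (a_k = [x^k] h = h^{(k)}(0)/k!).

f: a_k = 0, -4, 0, 64/3, 0, -1024/5, 0, 16384/7, 0, …
g: a_k = -1, -4, -8, -32/3, -32/3, -128/15, -256/45, -1024/315, -512/315, …
L₀ := L_f ⊗_s L_g (sym. prod.), ord ≤ 2.
h₀' ⇒ L via d/dx closure of L₀.
L = (16 + 320·x - 768·x^2 + 1024·x^3) + (-96·x + 256·x^2 - 512·x^3)·Dx + (-1 + 4·x - 16·x^2 + 64·x^3)·Dx^2  (order 2).
h: a_k = 4, 32, 32, -512/3, 384, 11264/3, -31744/5, -3702784/63, 2357248/21, …
ICs: h(0) = 4, h′(0) = 32.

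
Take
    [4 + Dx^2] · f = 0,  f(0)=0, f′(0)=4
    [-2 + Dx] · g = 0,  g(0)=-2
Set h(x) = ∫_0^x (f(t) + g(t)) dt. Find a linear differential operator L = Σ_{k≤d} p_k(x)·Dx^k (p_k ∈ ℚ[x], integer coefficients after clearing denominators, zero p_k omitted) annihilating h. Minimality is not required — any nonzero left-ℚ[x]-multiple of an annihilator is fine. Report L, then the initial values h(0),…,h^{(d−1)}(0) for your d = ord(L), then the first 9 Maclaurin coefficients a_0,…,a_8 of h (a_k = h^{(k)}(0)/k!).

f: a_k = 0, 4, 0, -8/3, 0, 8/15, 0, -16/315, 0, …
g: a_k = -2, -4, -4, -8/3, -4/3, -8/15, -8/45, -16/315, -4/315, …
L₀ := lclm(L_f,L_g); ord L₀ ≤ 2+1.
h=∫₀ˣh₀: take L = L₀·Dx.
L = -8·Dx + 4·Dx^2 - 2·Dx^3 + Dx^4  (order 4).
h: a_k = 0, -2, 0, -4/3, -4/3, -4/15, 0, -8/315, -4/315, …
ICs: h(0) = 0, h′(0) = -2, h′′(0) = 0, h′′′(0) = -8.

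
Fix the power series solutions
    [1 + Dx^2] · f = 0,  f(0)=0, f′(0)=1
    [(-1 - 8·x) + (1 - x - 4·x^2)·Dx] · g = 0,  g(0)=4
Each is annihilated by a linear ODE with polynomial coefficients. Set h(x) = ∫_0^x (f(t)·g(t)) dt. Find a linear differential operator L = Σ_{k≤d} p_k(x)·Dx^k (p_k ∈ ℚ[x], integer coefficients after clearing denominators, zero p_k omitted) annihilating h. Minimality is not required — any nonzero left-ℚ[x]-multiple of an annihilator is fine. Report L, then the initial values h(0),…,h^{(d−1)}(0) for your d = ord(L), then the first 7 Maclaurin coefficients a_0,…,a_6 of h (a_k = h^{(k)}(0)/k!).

f: a_k = 0, 1, 0, -1/6, 0, 1/120, 0, …
g: a_k = 4, 4, 20, 36, 116, 260, 724, …
Sym-product of L_f,L_g gives L₀ (≤ ord 2).
Integrate: L := L₀·Dx.
L = (7 + x + 4·x^2)·Dx + (2 + 16·x)·Dx^2 + (-1 + x + 4·x^2)·Dx^3  (order 3).
h: a_k = 0, 0, 2, 4/3, 29/6, 106/15, 1127/60, …
ICs: h(0) = 0, h′(0) = 0, h′′(0) = 4.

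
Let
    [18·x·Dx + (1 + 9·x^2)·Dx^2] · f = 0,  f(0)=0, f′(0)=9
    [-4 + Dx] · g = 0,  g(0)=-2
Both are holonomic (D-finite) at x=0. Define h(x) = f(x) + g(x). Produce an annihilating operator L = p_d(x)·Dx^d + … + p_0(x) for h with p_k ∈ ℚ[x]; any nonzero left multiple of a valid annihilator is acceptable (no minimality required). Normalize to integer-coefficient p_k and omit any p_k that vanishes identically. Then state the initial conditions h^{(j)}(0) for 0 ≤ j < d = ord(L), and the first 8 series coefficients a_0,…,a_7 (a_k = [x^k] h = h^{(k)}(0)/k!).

f: a_k = 0, 9, 0, -27, 0, 729/5, 0, -6561/7, …
g: a_k = -2, -8, -16, -64/3, -64/3, -256/15, -512/45, -2048/315, …
Sum ⇒ L₀ = lclm(L_f,L_g) in ℚ(x)⟨Dx⟩.
L = (36 - 144·x - 972·x^2 - 1296·x^3)·Dx + (-17 + 99·x^2 - 648·x^4)·Dx^2 + (2 + 9·x + 36·x^2 + 81·x^3 + 162·x^4)·Dx^3  (order 3).
h: a_k = -2, 1, -16, -145/3, -64/3, 1931/15, -512/45, -297293/315, …
ICs: h(0) = -2, h′(0) = 1, h′′(0) = -32.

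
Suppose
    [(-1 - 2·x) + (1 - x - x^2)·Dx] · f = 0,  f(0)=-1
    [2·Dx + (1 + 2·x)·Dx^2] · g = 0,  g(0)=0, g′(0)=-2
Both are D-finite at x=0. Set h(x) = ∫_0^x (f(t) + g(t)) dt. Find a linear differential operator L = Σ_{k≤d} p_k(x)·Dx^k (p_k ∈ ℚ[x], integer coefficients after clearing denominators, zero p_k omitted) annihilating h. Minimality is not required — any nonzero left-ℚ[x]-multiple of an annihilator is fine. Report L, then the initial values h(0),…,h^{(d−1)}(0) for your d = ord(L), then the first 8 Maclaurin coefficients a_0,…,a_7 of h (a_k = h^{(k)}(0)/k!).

f: a_k = -1, -1, -2, -3, -5, -8, -13, -21, …
g: a_k = 0, -2, 2, -8/3, 4, -32/5, 32/3, -128/7, …
h₀=f+g: left-lcm gives L₀, ord ≤ 3.
h=∫h₀ ⇒ L = L₀·Dx.
L = (34 + 92·x + 116·x^2 + 48·x^3 + 24·x^4)·Dx^2 + (5 + 60·x + 170·x^2 + 180·x^3 + 100·x^4 + 40·x^5)·Dx^3 + (-3 - 11·x - 5·x^2 + 20·x^3 + 30·x^4 + 24·x^5 + 8·x^6)·Dx^4  (order 4).
h: a_k = 0, -1, -3/2, 0, -17/12, -1/5, -12/5, -1/3, …
ICs: h(0) = 0, h′(0) = -1, h′′(0) = -3, h′′′(0) = 0.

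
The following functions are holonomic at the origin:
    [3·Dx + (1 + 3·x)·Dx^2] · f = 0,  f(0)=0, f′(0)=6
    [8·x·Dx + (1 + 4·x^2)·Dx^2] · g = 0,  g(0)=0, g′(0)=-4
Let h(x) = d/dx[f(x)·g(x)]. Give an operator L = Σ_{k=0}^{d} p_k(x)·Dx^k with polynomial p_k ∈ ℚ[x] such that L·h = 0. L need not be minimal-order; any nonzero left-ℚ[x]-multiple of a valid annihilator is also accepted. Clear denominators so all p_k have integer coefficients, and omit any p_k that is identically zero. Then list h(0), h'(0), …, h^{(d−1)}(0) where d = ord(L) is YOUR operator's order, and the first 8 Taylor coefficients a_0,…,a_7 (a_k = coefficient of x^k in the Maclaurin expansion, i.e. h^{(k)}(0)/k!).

f: a_k = 0, 6, -9, 18, -81/2, 486/5, -243, 4374/7, …
g: a_k = 0, -4, 0, 16/3, 0, -64/5, 0, 256/7, …
f·g: L₀ = L_f ⊗_s L_g, ord ≤ 2·2.
h=h₀': d/dx-closure on L₀ ⇒ L.
L = (1632 + 8496·x + 23040·x^2 + 110016·x^3 + 207360·x^4 + 269568·x^5 + 82944·x^7) + (418 + 6672·x + 44112·x^2 + 151488·x^3 + 393984·x^4 + 642816·x^5 + 725760·x^6 + 82944·x^7 + 290304·x^8)·Dx + (204 + 1844·x + 12096·x^2 + 47408·x^3 + 122880·x^4 + 240192·x^5 + 331776·x^6 + 361728·x^7 + 82944·x^8 + 165888·x^9)·Dx^2 + (25 + 246·x + 1217·x^2 + 4128·x^3 + 10624·x^4 + 22080·x^5 + 34272·x^6 + 41472·x^7 + 43776·x^8 + 13824·x^9 + 20736·x^10)·Dx^3  (order 3).
h: a_k = 0, -48, 108, -160, 570, -11088/5, 30492/5, -15936, …
ICs: h(0) = 0, h′(0) = -48, h′′(0) = 216.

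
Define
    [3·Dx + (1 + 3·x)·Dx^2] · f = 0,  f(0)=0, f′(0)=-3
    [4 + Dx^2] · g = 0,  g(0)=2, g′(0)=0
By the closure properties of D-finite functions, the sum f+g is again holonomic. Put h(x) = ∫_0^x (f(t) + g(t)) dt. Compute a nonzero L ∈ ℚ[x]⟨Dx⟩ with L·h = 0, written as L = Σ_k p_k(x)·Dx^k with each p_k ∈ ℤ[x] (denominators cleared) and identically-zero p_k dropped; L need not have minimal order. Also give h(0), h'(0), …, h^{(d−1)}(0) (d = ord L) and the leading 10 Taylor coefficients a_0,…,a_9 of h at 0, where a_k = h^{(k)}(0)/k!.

L = (348 + 144·x + 216·x^2)·Dx^2 + (44 + 180·x + 216·x^2 + 216·x^3)·Dx^3 + (87 + 36·x + 54·x^2)·Dx^4 + (11 + 45·x + 54·x^2 + 54·x^3)·Dx^5  (order 5).
h: a_k = 0, 2, -3/2, 1/6, -9/4, 259/60, -81/10, 10919/630, -2187/56, 2066747/22680, …
ICs: h(0) = 0, h′(0) = 2, h′′(0) = -3, h′′′(0) = 1, h′′′′(0) = -54.

f: a_k = 0, -3, 9/2, -9, 81/4, -243/5, 243/2, -2187/7, 6561/8, -2187, …
g: a_k = 2, 0, -4, 0, 4/3, 0, -8/45, 0, 4/315, 0, …
Sum ⇒ L₀ = lclm(L_f,L_g) in ℚ(x)⟨Dx⟩.
Integrate: L := L₀·Dx.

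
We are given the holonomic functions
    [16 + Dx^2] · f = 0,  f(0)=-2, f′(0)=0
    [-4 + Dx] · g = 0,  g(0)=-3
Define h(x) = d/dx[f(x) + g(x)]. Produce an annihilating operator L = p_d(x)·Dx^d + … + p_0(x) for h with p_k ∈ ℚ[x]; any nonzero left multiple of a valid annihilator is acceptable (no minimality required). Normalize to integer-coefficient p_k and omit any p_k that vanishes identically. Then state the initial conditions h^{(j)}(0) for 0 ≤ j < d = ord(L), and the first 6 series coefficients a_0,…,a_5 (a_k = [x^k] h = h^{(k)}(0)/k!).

f: a_k = -2, 0, 16, 0, -64/3, 0, …
g: a_k = -3, -12, -24, -32, -32, -128/5, …
h₀=f+g: left-lcm gives L₀, ord ≤ 3.
Differentiate: ansatz ord ≤ ord L₀ ⇒ L.
L = 64 - 16·Dx + 4·Dx^2 - Dx^3  (order 3).
h: a_k = -12, -16, -96, -640/3, -128, -512/15, …
ICs: h(0) = -12, h′(0) = -16, h′′(0) = -192.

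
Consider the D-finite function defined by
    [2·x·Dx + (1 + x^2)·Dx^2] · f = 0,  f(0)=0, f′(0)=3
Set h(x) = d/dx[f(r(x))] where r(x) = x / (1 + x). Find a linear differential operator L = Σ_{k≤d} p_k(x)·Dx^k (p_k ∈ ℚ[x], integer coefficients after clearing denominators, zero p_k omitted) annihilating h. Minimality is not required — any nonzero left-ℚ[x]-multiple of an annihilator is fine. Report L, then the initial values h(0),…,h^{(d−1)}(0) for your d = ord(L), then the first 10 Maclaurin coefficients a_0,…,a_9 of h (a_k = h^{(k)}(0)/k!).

L = (2 + 4·x) + (1 + 2·x + 2·x^2)·Dx  (order 1).
h: a_k = 3, -6, 6, 0, -12, 24, -24, 0, 48, -96, …
ICs: h(0) = 3.

f: a_k = 0, 3, 0, -1, 0, 3/5, 0, -3/7, 0, 1/3, …
f∘r: x↦r, Dx↦Dx/r' in L_f ⇒ L₀.
h₀' ⇒ L via d/dx closure of L₀.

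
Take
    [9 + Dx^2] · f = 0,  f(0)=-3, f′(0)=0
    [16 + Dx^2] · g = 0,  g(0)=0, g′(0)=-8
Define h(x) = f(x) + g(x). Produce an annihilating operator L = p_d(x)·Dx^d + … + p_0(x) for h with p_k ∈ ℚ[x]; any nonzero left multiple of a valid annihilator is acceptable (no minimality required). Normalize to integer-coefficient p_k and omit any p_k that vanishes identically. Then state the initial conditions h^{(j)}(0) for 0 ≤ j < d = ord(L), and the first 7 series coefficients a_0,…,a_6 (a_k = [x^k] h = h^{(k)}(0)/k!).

f: a_k = -3, 0, 27/2, 0, -81/8, 0, 243/80, …
g: a_k = 0, -8, 0, 64/3, 0, -256/15, 0, …
Weyl lclm of L_f,L_g ⇒ L₀ (ord ≤ 4).
L = 144 + 25·Dx^2 + Dx^4  (order 4).
h: a_k = -3, -8, 27/2, 64/3, -81/8, -256/15, 243/80, …
ICs: h(0) = -3, h′(0) = -8, h′′(0) = 27, h′′′(0) = 128.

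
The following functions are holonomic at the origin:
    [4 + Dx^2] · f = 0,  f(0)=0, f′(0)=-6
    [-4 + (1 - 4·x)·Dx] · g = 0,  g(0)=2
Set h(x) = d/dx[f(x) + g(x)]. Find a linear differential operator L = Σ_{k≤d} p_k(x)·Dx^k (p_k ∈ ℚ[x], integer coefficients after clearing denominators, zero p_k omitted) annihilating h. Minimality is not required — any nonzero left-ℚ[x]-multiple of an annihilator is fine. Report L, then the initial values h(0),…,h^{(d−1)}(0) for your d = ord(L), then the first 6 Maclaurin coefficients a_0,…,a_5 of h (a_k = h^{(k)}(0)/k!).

L = (1568 - 256·x + 512·x^2) + (-100 + 432·x - 192·x^2 + 256·x^3)·Dx + (392 - 64·x + 128·x^2)·Dx^2 + (-25 + 108·x - 48·x^2 + 64·x^3)·Dx^3  (order 3).
h: a_k = 2, 64, 396, 2048, 10236, 49152, …
ICs: h(0) = 2, h′(0) = 64, h′′(0) = 792.

f: a_k = 0, -6, 0, 4, 0, -4/5, …
g: a_k = 2, 8, 32, 128, 512, 2048, …
Weyl lclm of L_f,L_g ⇒ L₀ (ord ≤ 3).
Differentiate: ansatz ord ≤ ord L₀ ⇒ L.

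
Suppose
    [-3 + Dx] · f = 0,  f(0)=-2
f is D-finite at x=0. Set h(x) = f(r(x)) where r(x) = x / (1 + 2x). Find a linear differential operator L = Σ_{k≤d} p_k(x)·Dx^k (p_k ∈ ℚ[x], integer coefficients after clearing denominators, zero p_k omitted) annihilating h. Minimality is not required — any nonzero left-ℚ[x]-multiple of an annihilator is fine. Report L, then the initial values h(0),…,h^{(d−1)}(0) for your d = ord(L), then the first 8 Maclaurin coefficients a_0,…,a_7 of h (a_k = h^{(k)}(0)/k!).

f: a_k = -2, -6, -9, -9, -27/4, -81/20, -81/40, -243/280, …
Substitute x→r, Dx→(1/r')Dx; clear ⇒ L₀.
L = -3 + (1 + 4·x + 4·x^2)·Dx  (order 1).
h: a_k = -2, -6, 3, 3, -51/4, 519/20, -1581/40, 12441/280, …
ICs: h(0) = -2.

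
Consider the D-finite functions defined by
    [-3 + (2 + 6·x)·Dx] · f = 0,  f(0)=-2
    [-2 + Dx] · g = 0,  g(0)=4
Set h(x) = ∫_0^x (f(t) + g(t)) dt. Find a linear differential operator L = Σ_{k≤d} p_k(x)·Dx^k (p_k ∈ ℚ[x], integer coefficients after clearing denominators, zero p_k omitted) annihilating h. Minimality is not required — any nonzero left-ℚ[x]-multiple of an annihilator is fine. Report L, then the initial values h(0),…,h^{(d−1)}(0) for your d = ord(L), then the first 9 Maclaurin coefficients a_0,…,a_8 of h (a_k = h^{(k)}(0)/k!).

L = (42 + 72·x)·Dx + (-25 - 96·x - 144·x^2)·Dx^2 + (2 + 30·x + 72·x^2)·Dx^3  (order 3).
h: a_k = 0, 2, 5/2, 41/12, 47/96, 1727/960, -23467/11520, 697097/161280, -22701097/2580480, …
ICs: h(0) = 0, h′(0) = 2, h′′(0) = 5.

f: a_k = -2, -3, 9/4, -27/8, 405/64, -1701/128, 15309/512, -72171/1024, 2814669/16384, …
g: a_k = 4, 8, 8, 16/3, 8/3, 16/15, 16/45, 32/315, 8/315, …
h₀=f+g: left-lcm gives L₀, ord ≤ 2.
h=∫h₀ ⇒ L = L₀·Dx.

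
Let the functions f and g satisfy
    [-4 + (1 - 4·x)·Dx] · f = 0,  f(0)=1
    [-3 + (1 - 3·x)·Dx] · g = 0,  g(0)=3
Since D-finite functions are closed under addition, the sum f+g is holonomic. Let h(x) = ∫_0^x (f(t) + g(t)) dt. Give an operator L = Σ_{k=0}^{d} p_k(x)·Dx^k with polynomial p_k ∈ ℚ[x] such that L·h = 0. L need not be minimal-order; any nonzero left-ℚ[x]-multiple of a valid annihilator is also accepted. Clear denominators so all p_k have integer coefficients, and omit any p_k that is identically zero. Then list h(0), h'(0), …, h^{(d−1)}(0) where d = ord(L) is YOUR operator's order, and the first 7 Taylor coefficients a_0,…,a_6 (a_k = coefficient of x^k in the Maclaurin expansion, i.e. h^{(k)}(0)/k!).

L = -24·Dx + (14 - 48·x)·Dx^2 + (-1 + 7·x - 12·x^2)·Dx^3  (order 3).
h: a_k = 0, 4, 13/2, 43/3, 145/4, 499/5, 1753/6, …
ICs: h(0) = 0, h′(0) = 4, h′′(0) = 13.

f: a_k = 1, 4, 16, 64, 256, 1024, 4096, …
g: a_k = 3, 9, 27, 81, 243, 729, 2187, …
Sum ⇒ L₀ = lclm(L_f,L_g) in ℚ(x)⟨Dx⟩.
∫: right-multiply L₀ by Dx.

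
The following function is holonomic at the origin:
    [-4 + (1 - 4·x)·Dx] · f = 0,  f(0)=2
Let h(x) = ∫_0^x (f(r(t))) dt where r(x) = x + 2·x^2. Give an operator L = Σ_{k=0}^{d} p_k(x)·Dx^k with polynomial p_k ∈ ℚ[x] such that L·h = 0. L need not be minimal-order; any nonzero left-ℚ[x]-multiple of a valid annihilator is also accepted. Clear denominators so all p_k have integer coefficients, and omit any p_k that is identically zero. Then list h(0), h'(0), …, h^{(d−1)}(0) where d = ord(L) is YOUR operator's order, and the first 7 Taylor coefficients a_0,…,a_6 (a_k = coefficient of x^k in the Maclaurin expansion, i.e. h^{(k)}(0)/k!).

L = (4 + 16·x)·Dx + (-1 + 4·x + 8·x^2)·Dx^2  (order 2).
h: a_k = 0, 2, 4, 16, 64, 1408/5, 1280, …
ICs: h(0) = 0, h′(0) = 2.

f: a_k = 2, 8, 32, 128, 512, 2048, 8192, …
Substitute x→r, Dx→(1/r')Dx; clear ⇒ L₀.
∫: right-multiply L₀ by Dx.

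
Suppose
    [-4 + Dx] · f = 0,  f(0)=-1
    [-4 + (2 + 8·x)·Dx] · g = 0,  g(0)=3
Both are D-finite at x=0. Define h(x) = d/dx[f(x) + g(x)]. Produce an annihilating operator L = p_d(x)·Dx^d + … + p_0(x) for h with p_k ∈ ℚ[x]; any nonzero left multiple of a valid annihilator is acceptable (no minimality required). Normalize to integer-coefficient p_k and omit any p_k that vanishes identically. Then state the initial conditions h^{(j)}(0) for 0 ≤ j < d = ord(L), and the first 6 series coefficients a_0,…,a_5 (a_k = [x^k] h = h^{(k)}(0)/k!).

f: a_k = -1, -4, -8, -32/3, -32/3, -128/15, …
g: a_k = 3, 6, -6, 12, -30, 84, …
f+g: L₀ = lclm(L_f,L_g), ord ≤ 1+1.
h=h₀': d/dx-closure on L₀ ⇒ L.
L = (-40 - 64·x) + (-2 - 64·x - 128·x^2)·Dx + (3 + 20·x + 32·x^2)·Dx^2  (order 2).
h: a_k = 2, -28, 4, -488/3, 1132/3, -23192/15, …
ICs: h(0) = 2, h′(0) = -28.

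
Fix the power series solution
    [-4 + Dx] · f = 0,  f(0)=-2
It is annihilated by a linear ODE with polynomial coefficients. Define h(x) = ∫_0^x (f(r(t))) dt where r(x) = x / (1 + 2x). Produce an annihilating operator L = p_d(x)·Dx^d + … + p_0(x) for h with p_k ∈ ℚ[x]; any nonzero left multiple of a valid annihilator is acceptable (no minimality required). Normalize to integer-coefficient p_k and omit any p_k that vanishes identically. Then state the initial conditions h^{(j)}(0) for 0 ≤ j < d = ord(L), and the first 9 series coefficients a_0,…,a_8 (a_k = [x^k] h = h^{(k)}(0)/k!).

f: a_k = -2, -8, -16, -64/3, -64/3, -256/15, -512/45, -2048/315, -1024/315, …
h₀=f(r): pull back L_f along r ⇒ L₀.
Integrate: L := L₀·Dx.
L = -4·Dx + (1 + 4·x + 4·x^2)·Dx^2  (order 2).
h: a_k = 0, -2, -4, 0, 8/3, -64/15, 64/15, -512/315, -320/63, …
ICs: h(0) = 0, h′(0) = -2.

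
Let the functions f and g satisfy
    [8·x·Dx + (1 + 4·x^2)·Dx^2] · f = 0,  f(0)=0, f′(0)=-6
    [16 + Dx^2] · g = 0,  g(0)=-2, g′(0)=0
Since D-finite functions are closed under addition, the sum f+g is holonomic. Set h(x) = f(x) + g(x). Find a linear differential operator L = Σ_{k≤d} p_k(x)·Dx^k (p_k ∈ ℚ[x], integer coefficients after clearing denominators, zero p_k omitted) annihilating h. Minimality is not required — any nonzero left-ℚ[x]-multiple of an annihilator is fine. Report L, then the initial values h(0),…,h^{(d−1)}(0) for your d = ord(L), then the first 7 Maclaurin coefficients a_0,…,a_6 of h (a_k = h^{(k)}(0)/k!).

f: a_k = 0, -6, 0, 8, 0, -96/5, 0, …
g: a_k = -2, 0, 16, 0, -64/3, 0, 512/45, …
Weyl lclm of L_f,L_g ⇒ L₀ (ord ≤ 4).
L = (-512·x + 5120·x^3 + 4096·x^5)·Dx + (16 + 512·x^2 + 2304·x^4 + 2048·x^6)·Dx^2 + (-32·x + 320·x^3 + 256·x^5)·Dx^3 + (1 + 32·x^2 + 144·x^4 + 128·x^6)·Dx^4  (order 4).
h: a_k = -2, -6, 16, 8, -64/3, -96/5, 512/45, …
ICs: h(0) = -2, h′(0) = -6, h′′(0) = 32, h′′′(0) = 48.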